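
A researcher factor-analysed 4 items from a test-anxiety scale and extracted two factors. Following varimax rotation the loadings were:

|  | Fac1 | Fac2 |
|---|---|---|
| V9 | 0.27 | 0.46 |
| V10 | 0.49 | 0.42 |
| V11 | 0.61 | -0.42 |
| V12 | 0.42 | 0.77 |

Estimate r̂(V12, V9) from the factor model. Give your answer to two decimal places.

r̂ = Σ λ_i·λ_j across factors = (0.42)(0.27) + (0.77)(0.46)
  = +0.1134 +0.3542 = 0.4676

0.47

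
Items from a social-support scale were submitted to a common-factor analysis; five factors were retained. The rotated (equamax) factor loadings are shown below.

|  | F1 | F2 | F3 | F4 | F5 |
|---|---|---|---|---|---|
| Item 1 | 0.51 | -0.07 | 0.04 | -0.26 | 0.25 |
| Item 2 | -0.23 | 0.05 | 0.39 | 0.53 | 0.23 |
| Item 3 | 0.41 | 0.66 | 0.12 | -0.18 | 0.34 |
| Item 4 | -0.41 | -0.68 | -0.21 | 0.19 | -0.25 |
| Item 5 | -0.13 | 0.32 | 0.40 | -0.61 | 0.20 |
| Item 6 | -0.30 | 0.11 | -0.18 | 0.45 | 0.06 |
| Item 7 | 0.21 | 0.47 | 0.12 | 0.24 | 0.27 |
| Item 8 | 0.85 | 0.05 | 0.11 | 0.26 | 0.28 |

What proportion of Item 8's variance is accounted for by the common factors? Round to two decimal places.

h² = 0.85² + 0.05² + 0.11² + 0.26² + 0.28² = 0.7225 + 0.0025 + 0.0121 + 0.0676 + 0.0784 = 0.8831

0.88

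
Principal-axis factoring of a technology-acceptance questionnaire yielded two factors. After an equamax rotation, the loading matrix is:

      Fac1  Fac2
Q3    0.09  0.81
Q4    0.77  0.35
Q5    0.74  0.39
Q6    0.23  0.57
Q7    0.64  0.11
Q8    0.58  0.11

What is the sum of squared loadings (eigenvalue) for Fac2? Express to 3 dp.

SS loadings for Fac2 = 0.81² + 0.35² + 0.39² + 0.57² + 0.11² + 0.11² = 0.6561 + 0.1225 + 0.1521 + 0.3249 + 0.0121 + 0.0121 = 1.2798

1.280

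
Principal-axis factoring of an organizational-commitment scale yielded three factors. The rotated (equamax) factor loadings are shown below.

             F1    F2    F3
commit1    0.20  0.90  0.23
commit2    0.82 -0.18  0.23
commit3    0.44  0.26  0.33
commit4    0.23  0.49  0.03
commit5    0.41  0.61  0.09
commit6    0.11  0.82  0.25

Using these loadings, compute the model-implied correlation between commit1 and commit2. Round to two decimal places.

r̂ = Σ λ_i·λ_j across factors = (0.20)(0.82) + (0.90)(-0.18) + (0.23)(0.23)
  = +0.1640 -0.1620 +0.0529 = 0.0549

0.05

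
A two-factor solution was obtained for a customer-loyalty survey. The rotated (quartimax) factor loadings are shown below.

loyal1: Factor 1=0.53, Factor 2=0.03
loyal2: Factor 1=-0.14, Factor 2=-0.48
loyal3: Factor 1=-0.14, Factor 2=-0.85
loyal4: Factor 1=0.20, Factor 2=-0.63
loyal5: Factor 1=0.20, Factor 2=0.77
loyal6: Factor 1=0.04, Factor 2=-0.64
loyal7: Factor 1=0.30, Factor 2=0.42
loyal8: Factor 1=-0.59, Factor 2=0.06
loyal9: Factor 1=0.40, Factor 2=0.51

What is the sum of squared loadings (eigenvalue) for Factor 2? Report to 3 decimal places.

2.793

SS loadings for Factor 2 = 0.03² + (-0.48)² + (-0.85)² + (-0.63)² + 0.77² + (-0.64)² + 0.42² + 0.06² + 0.51² = 0.0009 + 0.2304 + 0.7225 + 0.3969 + 0.5929 + 0.4096 + 0.1764 + 0.0036 + 0.2601 = 2.7933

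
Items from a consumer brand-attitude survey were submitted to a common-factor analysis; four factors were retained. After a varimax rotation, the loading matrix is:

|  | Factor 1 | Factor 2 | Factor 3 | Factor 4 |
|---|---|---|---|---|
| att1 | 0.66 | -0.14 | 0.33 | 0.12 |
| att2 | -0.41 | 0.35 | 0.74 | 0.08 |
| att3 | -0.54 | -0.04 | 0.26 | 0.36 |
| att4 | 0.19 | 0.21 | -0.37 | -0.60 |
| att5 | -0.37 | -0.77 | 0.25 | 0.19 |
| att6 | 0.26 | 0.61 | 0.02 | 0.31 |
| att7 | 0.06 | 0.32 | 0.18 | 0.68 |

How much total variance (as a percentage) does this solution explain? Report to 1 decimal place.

63.7%

Communalities: 0.5785, 0.8446, 0.4904, 0.5771, 0.8284, 0.5362, 0.6008; Σh² = 4.4560.
Total variance with 7 standardized items is 7, so the solution explains 4.4560/7 = 0.6366 = 63.66%.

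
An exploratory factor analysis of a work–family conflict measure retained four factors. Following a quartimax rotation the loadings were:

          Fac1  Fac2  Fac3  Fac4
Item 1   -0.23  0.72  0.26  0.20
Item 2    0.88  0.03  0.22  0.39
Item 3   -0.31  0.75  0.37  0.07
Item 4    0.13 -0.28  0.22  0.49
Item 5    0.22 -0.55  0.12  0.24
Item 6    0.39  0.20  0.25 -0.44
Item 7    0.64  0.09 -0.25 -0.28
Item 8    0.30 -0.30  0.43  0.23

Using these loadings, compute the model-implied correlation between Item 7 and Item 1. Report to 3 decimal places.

-0.203

r̂ = Σ λ_i·λ_j across factors = (0.64)(-0.23) + (0.09)(0.72) + (-0.25)(0.26) + (-0.28)(0.20)
  = -0.1472 +0.0648 -0.0650 -0.0560 = -0.2034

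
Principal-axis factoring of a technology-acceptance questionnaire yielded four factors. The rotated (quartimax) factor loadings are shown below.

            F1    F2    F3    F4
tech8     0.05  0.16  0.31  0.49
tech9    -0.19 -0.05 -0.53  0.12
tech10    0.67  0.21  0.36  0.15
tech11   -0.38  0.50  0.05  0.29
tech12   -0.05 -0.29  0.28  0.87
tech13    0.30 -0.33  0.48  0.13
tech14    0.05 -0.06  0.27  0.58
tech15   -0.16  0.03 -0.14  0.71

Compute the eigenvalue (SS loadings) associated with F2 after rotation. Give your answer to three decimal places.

SS loadings for F2 = 0.16² + (-0.05)² + 0.21² + 0.50² + (-0.29)² + (-0.33)² + (-0.06)² + 0.03² = 0.0256 + 0.0025 + 0.0441 + 0.2500 + 0.0841 + 0.1089 + 0.0036 + 0.0009 = 0.5197

0.520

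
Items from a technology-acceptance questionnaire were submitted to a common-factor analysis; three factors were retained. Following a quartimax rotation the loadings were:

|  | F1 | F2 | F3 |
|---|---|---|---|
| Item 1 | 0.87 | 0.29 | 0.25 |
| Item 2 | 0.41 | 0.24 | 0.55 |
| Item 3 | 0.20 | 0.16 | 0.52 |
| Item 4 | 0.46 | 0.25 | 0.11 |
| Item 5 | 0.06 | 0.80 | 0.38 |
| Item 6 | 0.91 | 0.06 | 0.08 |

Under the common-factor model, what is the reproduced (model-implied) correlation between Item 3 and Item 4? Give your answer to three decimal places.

0.189

r̂ = Σ λ_i·λ_j across factors = (0.20)(0.46) + (0.16)(0.25) + (0.52)(0.11)
  = +0.0920 +0.0400 +0.0572 = 0.1892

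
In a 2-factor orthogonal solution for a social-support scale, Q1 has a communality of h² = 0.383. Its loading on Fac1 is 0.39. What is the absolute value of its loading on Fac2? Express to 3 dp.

Under orthogonal rotation h² = Σλ², so λ_Fac2² = h² − (0.1521) = 0.383 − 0.1521 = 0.2309.
|λ| = √0.2309 = 0.4805.

0.481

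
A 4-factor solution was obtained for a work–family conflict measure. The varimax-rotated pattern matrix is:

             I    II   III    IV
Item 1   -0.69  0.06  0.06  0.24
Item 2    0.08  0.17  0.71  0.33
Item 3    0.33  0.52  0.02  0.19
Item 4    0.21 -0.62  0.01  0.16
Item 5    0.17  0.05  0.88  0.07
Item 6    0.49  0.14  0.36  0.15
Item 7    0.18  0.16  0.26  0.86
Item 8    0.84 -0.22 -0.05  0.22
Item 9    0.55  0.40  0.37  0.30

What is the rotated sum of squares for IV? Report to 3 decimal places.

SS loadings for IV = 0.24² + 0.33² + 0.19² + 0.16² + 0.07² + 0.15² + 0.86² + 0.22² + 0.30² = 0.0576 + 0.1089 + 0.0361 + 0.0256 + 0.0049 + 0.0225 + 0.7396 + 0.0484 + 0.0900 = 1.1336

1.134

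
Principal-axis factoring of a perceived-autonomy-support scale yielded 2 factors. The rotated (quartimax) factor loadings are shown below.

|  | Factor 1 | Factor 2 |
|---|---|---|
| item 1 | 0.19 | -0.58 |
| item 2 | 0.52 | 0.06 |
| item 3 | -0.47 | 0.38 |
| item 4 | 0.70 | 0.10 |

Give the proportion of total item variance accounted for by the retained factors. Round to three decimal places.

0.378

SS loadings by factor: 1.0174, 0.4944; total = 1.5118.
Total variance with 4 standardized items is 4, so the solution explains 1.5118/4 = 0.3780.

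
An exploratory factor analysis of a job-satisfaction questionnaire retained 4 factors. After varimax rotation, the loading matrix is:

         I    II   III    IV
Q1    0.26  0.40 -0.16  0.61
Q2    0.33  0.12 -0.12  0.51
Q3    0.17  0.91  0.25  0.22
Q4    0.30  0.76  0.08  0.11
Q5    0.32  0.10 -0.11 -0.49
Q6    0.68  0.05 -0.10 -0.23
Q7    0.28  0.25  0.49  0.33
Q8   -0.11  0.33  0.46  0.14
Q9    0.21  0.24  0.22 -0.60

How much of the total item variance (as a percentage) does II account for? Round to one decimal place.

SS loadings for II = 0.40² + 0.12² + 0.91² + 0.76² + 0.10² + 0.05² + 0.25² + 0.33² + 0.24² = 1.8216
With 9 standardized items, total variance = 9. Proportion = 1.8216/9 = 0.2024 → 20.24%.

20.2%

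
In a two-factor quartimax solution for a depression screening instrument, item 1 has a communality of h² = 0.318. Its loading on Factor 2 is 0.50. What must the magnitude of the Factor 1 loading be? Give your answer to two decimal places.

Under orthogonal rotation h² = Σλ², so λ_Factor 1² = h² − (0.2500) = 0.318 − 0.2500 = 0.0680.
|λ| = √0.0680 = 0.2608.

0.26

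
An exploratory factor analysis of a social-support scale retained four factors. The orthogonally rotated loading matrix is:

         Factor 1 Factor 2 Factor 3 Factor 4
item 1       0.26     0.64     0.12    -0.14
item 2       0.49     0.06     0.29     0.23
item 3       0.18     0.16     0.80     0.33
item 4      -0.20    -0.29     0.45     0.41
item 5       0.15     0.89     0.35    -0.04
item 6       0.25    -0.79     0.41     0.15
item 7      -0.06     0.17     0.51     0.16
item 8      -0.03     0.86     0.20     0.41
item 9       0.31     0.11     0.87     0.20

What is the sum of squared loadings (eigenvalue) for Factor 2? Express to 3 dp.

2.720

SS loadings for Factor 2 = 0.64² + 0.06² + 0.16² + (-0.29)² + 0.89² + (-0.79)² + 0.17² + 0.86² + 0.11² = 0.4096 + 0.0036 + 0.0256 + 0.0841 + 0.7921 + 0.6241 + 0.0289 + 0.7396 + 0.0121 = 2.7197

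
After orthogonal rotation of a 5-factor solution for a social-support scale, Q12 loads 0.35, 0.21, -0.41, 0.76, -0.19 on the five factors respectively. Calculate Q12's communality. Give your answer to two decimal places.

h² = 0.35² + 0.21² + (-0.41)² + 0.76² + (-0.19)² = 0.1225 + 0.0441 + 0.1681 + 0.5776 + 0.0361 = 0.9484

0.95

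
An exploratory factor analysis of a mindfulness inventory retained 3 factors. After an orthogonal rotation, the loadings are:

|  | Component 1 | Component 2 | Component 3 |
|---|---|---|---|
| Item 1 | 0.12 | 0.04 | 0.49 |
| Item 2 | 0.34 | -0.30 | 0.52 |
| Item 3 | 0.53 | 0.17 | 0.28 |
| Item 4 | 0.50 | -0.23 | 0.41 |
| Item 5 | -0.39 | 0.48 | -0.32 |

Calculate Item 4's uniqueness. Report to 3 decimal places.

h² = 0.50² + (-0.23)² + 0.41² = 0.2500 + 0.0529 + 0.1681 = 0.4710
Uniqueness u² = 1 − h² = 1 − 0.4710 = 0.5290

0.529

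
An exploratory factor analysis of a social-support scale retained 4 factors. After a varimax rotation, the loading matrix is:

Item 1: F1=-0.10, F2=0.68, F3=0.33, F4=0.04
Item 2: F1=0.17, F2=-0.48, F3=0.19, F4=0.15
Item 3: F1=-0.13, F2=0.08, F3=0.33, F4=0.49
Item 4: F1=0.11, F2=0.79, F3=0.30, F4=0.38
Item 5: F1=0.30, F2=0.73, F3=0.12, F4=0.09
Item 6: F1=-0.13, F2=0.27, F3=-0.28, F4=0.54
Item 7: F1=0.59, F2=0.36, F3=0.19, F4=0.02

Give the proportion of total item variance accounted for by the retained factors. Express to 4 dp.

SS loadings by factor: 0.5229, 2.0587, 0.4728, 0.7087; total = 3.7631.
Total variance with 7 standardized items is 7, so the solution explains 3.7631/7 = 0.5376.

0.5376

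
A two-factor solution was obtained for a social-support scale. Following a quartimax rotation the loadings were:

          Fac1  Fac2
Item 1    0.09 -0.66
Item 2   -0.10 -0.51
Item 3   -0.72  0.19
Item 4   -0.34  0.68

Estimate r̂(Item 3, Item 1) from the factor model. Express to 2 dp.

-0.19

r̂ = Σ λ_i·λ_j across factors = (-0.72)(0.09) + (0.19)(-0.66)
  = -0.0648 -0.1254 = -0.1902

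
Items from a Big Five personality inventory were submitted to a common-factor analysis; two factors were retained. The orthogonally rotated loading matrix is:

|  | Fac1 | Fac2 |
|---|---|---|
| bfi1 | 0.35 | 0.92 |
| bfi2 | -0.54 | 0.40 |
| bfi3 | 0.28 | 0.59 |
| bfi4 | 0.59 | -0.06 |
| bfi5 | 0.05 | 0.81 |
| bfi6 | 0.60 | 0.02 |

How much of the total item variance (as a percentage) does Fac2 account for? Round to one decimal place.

SS loadings for Fac2 = 0.92² + 0.40² + 0.59² + (-0.06)² + 0.81² + 0.02² = 2.0146
With 6 standardized items, total variance = 6. Proportion = 2.0146/6 = 0.3358 → 33.58%.

33.6%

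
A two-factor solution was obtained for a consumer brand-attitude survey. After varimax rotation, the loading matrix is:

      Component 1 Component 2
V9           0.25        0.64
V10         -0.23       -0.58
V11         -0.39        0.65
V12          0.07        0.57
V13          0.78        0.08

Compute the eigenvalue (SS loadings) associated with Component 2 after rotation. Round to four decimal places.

1.4998

SS loadings for Component 2 = 0.64² + (-0.58)² + 0.65² + 0.57² + 0.08² = 0.4096 + 0.3364 + 0.4225 + 0.3249 + 0.0064 = 1.4998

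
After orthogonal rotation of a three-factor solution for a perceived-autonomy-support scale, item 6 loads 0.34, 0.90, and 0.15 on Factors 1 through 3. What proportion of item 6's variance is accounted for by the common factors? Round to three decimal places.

0.948

h² = 0.34² + 0.90² + 0.15² = 0.1156 + 0.8100 + 0.0225 = 0.9481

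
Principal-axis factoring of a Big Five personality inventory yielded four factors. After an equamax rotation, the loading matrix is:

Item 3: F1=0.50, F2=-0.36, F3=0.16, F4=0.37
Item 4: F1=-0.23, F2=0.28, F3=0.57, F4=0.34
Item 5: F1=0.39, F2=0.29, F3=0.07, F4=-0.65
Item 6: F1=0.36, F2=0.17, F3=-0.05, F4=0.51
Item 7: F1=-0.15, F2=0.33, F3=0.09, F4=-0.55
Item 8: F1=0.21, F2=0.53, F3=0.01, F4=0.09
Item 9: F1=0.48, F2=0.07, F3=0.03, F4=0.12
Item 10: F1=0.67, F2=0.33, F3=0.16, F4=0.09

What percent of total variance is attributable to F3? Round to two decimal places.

4.91%

SS loadings for F3 = 0.16² + 0.57² + 0.07² + (-0.05)² + 0.09² + 0.01² + 0.03² + 0.16² = 0.3926
With 8 standardized items, total variance = 8. Proportion = 0.3926/8 = 0.0491 → 4.91%.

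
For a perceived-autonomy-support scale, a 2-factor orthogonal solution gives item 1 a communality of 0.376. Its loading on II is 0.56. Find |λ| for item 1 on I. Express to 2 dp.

Under orthogonal rotation h² = Σλ², so λ_I² = h² − (0.3136) = 0.376 − 0.3136 = 0.0624.
|λ| = √0.0624 = 0.2498.

0.25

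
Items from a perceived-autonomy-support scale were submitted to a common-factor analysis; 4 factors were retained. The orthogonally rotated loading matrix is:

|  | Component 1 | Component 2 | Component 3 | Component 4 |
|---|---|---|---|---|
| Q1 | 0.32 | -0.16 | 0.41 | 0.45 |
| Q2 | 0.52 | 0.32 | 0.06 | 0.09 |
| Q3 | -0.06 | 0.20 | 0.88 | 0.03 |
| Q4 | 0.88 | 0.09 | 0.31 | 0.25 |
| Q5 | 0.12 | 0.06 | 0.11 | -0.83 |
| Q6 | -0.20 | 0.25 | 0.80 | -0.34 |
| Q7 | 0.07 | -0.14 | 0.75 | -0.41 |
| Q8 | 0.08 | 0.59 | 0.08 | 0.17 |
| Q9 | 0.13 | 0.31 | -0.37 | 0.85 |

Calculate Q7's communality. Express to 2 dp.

h² = 0.07² + (-0.14)² + 0.75² + (-0.41)² = 0.0049 + 0.0196 + 0.5625 + 0.1681 = 0.7551

0.76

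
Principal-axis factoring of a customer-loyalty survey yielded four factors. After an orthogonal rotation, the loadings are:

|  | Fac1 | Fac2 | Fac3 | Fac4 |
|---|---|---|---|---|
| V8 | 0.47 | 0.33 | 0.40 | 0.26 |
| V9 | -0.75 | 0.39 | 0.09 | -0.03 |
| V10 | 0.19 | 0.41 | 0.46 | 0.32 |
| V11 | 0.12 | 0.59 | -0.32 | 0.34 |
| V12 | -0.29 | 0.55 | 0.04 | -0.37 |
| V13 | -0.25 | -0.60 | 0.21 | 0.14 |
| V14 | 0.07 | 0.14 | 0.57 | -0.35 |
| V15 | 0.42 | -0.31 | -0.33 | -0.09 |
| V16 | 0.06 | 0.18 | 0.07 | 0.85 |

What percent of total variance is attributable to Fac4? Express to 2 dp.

14.40%

SS loadings for Fac4 = 0.26² + (-0.03)² + 0.32² + 0.34² + (-0.37)² + 0.14² + (-0.35)² + (-0.09)² + 0.85² = 1.2961
With 9 standardized items, total variance = 9. Proportion = 1.2961/9 = 0.1440 → 14.40%.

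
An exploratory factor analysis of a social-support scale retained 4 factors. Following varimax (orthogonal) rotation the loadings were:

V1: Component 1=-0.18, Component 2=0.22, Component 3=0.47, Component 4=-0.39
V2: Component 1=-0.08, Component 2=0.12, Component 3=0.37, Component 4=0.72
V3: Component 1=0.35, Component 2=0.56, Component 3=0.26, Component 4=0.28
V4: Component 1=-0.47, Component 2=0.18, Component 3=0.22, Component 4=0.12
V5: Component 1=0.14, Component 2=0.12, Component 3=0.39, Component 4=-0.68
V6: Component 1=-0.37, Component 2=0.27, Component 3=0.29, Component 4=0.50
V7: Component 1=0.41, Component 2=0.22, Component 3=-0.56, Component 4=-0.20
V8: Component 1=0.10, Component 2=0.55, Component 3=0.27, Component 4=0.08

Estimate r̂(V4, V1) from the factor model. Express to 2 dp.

r̂ = Σ λ_i·λ_j across factors = (-0.47)(-0.18) + (0.18)(0.22) + (0.22)(0.47) + (0.12)(-0.39)
  = +0.0846 +0.0396 +0.1034 -0.0468 = 0.1808

0.18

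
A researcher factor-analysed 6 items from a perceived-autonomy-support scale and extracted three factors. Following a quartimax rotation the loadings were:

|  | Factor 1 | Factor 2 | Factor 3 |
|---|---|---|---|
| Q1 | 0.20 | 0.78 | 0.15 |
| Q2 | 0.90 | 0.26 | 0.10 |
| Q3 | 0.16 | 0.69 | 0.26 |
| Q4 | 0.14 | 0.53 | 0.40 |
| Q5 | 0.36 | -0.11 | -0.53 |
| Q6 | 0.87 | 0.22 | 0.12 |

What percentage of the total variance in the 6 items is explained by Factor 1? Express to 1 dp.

29.7%

SS loadings for Factor 1 = 0.20² + 0.90² + 0.16² + 0.14² + 0.36² + 0.87² = 1.7817
With 6 standardized items, total variance = 6. Proportion = 1.7817/6 = 0.2969 → 29.70%.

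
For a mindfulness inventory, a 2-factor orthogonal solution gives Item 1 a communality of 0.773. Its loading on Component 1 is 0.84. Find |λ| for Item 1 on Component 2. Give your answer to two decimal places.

0.26

Under orthogonal rotation h² = Σλ², so λ_Component 2² = h² − (0.7056) = 0.773 − 0.7056 = 0.0674.
|λ| = √0.0674 = 0.2596.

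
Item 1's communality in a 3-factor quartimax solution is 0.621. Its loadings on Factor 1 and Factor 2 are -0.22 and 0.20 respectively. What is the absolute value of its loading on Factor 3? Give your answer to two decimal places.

Under orthogonal rotation h² = Σλ², so λ_Factor 3² = h² − (0.0884) = 0.621 − 0.0884 = 0.5326.
|λ| = √0.5326 = 0.7298.

0.73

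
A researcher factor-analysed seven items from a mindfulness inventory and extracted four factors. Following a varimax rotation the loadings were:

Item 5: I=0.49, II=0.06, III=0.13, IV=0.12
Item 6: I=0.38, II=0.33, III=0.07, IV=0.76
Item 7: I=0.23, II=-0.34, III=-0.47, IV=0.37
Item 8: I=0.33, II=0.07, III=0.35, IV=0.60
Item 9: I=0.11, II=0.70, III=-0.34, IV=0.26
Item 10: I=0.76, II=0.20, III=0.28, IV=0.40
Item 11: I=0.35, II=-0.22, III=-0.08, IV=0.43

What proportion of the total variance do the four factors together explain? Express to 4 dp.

SS loadings by factor: 1.2585, 0.8114, 0.5656, 1.5014; total = 4.1369.
Total variance with 7 standardized items is 7, so the solution explains 4.1369/7 = 0.5910.

0.5910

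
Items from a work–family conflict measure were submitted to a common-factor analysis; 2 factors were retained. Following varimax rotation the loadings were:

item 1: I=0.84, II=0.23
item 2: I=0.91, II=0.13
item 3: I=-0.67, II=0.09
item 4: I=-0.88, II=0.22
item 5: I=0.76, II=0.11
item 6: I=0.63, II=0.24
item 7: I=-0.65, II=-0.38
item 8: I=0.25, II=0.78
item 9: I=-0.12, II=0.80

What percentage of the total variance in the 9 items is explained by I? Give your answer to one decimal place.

SS loadings for I = 0.84² + 0.91² + (-0.67)² + (-0.88)² + 0.76² + 0.63² + (-0.65)² + 0.25² + (-0.12)² = 4.2309
With 9 standardized items, total variance = 9. Proportion = 4.2309/9 = 0.4701 → 47.01%.

47.0%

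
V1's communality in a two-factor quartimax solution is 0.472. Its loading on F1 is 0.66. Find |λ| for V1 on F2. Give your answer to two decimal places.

0.19

Under orthogonal rotation h² = Σλ², so λ_F2² = h² − (0.4356) = 0.472 − 0.4356 = 0.0364.
|λ| = √0.0364 = 0.1908.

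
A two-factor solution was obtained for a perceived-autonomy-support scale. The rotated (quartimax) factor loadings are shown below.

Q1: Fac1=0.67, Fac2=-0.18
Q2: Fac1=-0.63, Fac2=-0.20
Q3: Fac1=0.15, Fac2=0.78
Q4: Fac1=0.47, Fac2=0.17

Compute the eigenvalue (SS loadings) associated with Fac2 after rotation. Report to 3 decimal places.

SS loadings for Fac2 = (-0.18)² + (-0.20)² + 0.78² + 0.17² = 0.0324 + 0.0400 + 0.6084 + 0.0289 = 0.7097

0.710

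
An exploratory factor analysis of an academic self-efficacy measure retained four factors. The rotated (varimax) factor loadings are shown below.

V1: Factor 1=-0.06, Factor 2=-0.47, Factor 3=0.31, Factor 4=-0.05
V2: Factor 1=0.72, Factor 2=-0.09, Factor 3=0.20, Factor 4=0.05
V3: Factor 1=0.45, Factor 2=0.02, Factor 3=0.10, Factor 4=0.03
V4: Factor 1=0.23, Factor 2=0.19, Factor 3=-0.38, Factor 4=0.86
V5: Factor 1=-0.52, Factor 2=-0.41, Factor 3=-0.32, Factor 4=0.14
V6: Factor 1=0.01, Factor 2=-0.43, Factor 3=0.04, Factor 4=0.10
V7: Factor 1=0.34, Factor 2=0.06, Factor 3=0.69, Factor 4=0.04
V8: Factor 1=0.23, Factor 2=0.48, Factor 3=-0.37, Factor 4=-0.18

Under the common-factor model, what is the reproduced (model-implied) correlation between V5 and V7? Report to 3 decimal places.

r̂ = Σ λ_i·λ_j across factors = (-0.52)(0.34) + (-0.41)(0.06) + (-0.32)(0.69) + (0.14)(0.04)
  = -0.1768 -0.0246 -0.2208 +0.0056 = -0.4166

-0.417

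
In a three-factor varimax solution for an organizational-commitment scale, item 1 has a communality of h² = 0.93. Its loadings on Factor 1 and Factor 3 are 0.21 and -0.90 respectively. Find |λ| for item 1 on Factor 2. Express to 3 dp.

Under orthogonal rotation h² = Σλ², so λ_Factor 2² = h² − (0.8541) = 0.93 − 0.8541 = 0.0759.
|λ| = √0.0759 = 0.2755.

0.275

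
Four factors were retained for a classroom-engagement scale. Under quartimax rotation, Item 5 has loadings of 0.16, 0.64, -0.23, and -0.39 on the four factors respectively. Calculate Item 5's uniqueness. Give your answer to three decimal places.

0.360

h² = 0.16² + 0.64² + (-0.23)² + (-0.39)² = 0.0256 + 0.4096 + 0.0529 + 0.1521 = 0.6402
Uniqueness u² = 1 − h² = 1 − 0.6402 = 0.3598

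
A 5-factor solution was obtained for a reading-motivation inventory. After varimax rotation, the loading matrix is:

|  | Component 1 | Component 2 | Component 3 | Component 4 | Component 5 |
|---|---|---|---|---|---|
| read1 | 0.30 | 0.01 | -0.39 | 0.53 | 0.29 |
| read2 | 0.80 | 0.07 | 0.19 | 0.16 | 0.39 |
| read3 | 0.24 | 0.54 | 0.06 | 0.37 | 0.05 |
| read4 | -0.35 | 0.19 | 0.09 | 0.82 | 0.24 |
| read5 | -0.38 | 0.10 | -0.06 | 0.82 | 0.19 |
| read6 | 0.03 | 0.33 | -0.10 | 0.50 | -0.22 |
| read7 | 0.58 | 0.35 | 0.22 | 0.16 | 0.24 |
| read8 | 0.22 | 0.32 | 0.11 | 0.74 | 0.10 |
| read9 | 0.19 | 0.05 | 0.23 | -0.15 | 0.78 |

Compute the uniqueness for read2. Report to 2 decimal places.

0.14

h² = 0.80² + 0.07² + 0.19² + 0.16² + 0.39² = 0.6400 + 0.0049 + 0.0361 + 0.0256 + 0.1521 = 0.8587
Uniqueness u² = 1 − h² = 1 − 0.8587 = 0.1413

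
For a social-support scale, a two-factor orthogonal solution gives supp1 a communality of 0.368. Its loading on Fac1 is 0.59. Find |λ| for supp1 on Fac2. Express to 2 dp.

0.14

Under orthogonal rotation h² = Σλ², so λ_Fac2² = h² − (0.3481) = 0.368 − 0.3481 = 0.0199.
|λ| = √0.0199 = 0.1411.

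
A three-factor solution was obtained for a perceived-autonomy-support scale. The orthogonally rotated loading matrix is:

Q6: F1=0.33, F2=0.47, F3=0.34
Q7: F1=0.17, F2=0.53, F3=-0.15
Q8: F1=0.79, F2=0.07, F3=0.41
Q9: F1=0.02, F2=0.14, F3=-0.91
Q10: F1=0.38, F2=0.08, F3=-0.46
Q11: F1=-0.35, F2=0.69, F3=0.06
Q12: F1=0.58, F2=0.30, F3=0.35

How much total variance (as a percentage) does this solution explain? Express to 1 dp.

Communalities: 0.4454, 0.3323, 0.7971, 0.8481, 0.3624, 0.6022, 0.5489; Σh² = 3.9364.
Total variance with 7 standardized items is 7, so the solution explains 3.9364/7 = 0.5623 = 56.23%.

56.2%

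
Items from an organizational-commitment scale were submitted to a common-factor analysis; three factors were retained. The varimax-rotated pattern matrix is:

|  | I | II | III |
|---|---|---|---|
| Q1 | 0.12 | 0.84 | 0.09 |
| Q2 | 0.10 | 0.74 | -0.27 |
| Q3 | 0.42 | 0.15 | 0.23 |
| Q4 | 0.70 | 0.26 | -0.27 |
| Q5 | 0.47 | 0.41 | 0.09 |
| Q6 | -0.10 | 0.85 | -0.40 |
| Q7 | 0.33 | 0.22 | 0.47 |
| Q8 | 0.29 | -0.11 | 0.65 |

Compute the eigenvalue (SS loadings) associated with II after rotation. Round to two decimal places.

SS loadings for II = 0.84² + 0.74² + 0.15² + 0.26² + 0.41² + 0.85² + 0.22² + (-0.11)² = 0.7056 + 0.5476 + 0.0225 + 0.0676 + 0.1681 + 0.7225 + 0.0484 + 0.0121 = 2.2944

2.29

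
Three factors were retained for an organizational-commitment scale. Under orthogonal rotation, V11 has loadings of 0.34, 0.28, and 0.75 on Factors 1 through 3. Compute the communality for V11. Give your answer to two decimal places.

h² = 0.34² + 0.28² + 0.75² = 0.1156 + 0.0784 + 0.5625 = 0.7565

0.76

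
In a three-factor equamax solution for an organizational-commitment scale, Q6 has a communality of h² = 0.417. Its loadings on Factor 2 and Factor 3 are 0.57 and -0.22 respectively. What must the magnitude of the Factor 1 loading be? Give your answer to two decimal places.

Under orthogonal rotation h² = Σλ², so λ_Factor 1² = h² − (0.3733) = 0.417 − 0.3733 = 0.0437.
|λ| = √0.0437 = 0.2090.

0.21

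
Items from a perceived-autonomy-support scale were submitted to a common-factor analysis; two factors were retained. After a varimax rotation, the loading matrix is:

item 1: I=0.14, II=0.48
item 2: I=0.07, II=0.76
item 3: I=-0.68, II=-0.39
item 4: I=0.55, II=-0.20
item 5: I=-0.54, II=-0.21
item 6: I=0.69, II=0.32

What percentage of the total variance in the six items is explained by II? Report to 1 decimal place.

SS loadings for II = 0.48² + 0.76² + (-0.39)² + (-0.20)² + (-0.21)² + 0.32² = 1.1466
With 6 standardized items, total variance = 6. Proportion = 1.1466/6 = 0.1911 → 19.11%.

19.1%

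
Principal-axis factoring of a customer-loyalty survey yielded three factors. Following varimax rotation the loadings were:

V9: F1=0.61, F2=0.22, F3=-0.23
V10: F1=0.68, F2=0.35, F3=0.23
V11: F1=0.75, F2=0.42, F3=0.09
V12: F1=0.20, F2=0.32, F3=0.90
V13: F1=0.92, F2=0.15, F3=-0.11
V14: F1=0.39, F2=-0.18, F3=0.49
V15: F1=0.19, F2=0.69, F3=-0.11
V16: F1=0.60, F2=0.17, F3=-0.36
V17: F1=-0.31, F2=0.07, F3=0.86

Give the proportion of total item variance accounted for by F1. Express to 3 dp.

SS loadings for F1 = 0.61² + 0.68² + 0.75² + 0.20² + 0.92² + 0.39² + 0.19² + 0.60² + (-0.31)² = 2.9277
Proportion of variance = 2.9277 / 9 = 0.3253.

0.325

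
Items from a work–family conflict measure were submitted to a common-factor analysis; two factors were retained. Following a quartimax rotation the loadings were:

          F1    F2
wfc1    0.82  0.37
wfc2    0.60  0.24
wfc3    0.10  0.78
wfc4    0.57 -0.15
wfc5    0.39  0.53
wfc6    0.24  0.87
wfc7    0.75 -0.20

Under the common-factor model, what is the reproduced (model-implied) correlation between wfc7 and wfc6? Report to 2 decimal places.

0.01

r̂ = Σ λ_i·λ_j across factors = (0.75)(0.24) + (-0.20)(0.87)
  = +0.1800 -0.1740 = 0.0060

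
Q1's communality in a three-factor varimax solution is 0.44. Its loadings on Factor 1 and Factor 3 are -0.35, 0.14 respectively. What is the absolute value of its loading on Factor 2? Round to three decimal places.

Under orthogonal rotation h² = Σλ², so λ_Factor 2² = h² − (0.1421) = 0.44 − 0.1421 = 0.2979.
|λ| = √0.2979 = 0.5458.

0.546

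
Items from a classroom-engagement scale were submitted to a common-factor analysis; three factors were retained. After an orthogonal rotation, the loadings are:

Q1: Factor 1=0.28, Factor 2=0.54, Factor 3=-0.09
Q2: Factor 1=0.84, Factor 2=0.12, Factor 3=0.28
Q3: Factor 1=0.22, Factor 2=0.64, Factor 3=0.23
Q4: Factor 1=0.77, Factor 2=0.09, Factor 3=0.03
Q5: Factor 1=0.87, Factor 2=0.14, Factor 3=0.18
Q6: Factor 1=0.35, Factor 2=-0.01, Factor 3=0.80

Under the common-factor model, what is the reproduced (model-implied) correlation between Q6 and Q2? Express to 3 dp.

r̂ = Σ λ_i·λ_j across factors = (0.35)(0.84) + (-0.01)(0.12) + (0.80)(0.28)
  = +0.2940 -0.0012 +0.2240 = 0.5168

0.517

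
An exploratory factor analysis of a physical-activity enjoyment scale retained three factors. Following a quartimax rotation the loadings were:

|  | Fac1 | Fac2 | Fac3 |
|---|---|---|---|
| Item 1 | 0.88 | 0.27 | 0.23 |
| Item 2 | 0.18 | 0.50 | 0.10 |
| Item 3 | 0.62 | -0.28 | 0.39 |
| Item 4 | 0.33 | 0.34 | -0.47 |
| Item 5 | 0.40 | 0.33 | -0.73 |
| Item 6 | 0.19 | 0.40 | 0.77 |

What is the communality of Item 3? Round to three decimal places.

0.615

h² = 0.62² + (-0.28)² + 0.39² = 0.3844 + 0.0784 + 0.1521 = 0.6149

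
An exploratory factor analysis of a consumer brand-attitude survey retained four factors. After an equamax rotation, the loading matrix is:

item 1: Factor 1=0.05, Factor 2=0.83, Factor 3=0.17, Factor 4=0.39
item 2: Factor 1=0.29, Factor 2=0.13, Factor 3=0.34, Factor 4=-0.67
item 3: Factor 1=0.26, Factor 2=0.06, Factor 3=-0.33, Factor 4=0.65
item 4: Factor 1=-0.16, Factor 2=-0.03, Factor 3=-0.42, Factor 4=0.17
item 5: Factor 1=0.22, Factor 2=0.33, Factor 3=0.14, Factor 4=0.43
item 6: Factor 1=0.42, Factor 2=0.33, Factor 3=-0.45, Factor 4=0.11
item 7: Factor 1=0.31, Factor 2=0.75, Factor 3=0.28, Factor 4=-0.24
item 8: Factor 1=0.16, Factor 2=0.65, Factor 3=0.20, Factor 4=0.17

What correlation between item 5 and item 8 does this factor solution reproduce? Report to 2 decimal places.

r̂ = Σ λ_i·λ_j across factors = (0.22)(0.16) + (0.33)(0.65) + (0.14)(0.20) + (0.43)(0.17)
  = +0.0352 +0.2145 +0.0280 +0.0731 = 0.3508

0.35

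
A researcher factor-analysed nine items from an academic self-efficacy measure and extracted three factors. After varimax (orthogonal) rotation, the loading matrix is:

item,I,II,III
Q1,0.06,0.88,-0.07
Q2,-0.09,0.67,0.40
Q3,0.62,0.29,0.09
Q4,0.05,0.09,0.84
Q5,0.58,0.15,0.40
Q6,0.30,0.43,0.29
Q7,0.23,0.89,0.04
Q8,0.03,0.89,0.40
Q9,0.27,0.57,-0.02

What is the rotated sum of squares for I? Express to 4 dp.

SS loadings for I = 0.06² + (-0.09)² + 0.62² + 0.05² + 0.58² + 0.30² + 0.23² + 0.03² + 0.27² = 0.0036 + 0.0081 + 0.3844 + 0.0025 + 0.3364 + 0.0900 + 0.0529 + 0.0009 + 0.0729 = 0.9517

0.9517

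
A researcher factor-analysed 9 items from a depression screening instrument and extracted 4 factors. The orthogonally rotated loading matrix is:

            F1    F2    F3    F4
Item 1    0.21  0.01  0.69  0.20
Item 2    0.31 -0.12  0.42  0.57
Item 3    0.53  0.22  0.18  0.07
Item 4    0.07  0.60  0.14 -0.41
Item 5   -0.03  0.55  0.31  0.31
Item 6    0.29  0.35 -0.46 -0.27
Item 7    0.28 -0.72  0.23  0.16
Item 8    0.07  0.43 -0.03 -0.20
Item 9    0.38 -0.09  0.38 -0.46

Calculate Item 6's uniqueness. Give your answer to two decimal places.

h² = 0.29² + 0.35² + (-0.46)² + (-0.27)² = 0.0841 + 0.1225 + 0.2116 + 0.0729 = 0.4911
Uniqueness u² = 1 − h² = 1 − 0.4911 = 0.5089

0.51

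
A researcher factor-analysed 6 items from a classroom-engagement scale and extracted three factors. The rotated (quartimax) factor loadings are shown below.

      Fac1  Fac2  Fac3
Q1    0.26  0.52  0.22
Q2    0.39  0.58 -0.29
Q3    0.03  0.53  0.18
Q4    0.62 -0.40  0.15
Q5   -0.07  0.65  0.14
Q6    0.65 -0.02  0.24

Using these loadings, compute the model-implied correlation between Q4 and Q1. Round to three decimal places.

r̂ = Σ λ_i·λ_j across factors = (0.62)(0.26) + (-0.40)(0.52) + (0.15)(0.22)
  = +0.1612 -0.2080 +0.0330 = -0.0138

-0.014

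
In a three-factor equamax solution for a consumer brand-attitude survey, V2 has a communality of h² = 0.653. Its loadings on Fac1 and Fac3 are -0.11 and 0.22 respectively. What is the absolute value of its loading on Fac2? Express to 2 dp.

0.77

Under orthogonal rotation h² = Σλ², so λ_Fac2² = h² − (0.0605) = 0.653 − 0.0605 = 0.5925.
|λ| = √0.5925 = 0.7697.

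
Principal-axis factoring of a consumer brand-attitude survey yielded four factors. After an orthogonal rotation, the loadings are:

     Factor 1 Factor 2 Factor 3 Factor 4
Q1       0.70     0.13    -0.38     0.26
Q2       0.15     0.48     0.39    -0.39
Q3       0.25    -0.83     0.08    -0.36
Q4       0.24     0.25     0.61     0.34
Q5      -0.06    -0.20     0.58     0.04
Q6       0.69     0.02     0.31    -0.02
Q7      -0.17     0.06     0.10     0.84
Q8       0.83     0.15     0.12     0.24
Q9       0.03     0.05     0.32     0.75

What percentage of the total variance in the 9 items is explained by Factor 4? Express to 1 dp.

19.9%

SS loadings for Factor 4 = 0.26² + (-0.39)² + (-0.36)² + 0.34² + 0.04² + (-0.02)² + 0.84² + 0.24² + 0.75² = 1.7926
With 9 standardized items, total variance = 9. Proportion = 1.7926/9 = 0.1992 → 19.92%.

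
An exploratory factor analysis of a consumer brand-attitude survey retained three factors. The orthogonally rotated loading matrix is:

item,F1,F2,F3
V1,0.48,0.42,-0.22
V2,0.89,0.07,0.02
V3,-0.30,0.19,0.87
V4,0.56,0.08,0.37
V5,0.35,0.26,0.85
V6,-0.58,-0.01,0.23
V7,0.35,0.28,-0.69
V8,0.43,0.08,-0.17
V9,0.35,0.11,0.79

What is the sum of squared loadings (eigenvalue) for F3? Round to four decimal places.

2.8471

SS loadings for F3 = (-0.22)² + 0.02² + 0.87² + 0.37² + 0.85² + 0.23² + (-0.69)² + (-0.17)² + 0.79² = 0.0484 + 0.0004 + 0.7569 + 0.1369 + 0.7225 + 0.0529 + 0.4761 + 0.0289 + 0.6241 = 2.8471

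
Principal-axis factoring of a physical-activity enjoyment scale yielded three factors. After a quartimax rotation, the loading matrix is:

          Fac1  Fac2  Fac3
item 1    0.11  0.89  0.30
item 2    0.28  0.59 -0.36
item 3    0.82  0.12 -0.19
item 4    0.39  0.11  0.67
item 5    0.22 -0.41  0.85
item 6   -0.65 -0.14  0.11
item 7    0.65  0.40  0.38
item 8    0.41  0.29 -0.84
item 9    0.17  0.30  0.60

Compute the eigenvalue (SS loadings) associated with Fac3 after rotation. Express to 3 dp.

SS loadings for Fac3 = 0.30² + (-0.36)² + (-0.19)² + 0.67² + 0.85² + 0.11² + 0.38² + (-0.84)² + 0.60² = 0.0900 + 0.1296 + 0.0361 + 0.4489 + 0.7225 + 0.0121 + 0.1444 + 0.7056 + 0.3600 = 2.6492

2.649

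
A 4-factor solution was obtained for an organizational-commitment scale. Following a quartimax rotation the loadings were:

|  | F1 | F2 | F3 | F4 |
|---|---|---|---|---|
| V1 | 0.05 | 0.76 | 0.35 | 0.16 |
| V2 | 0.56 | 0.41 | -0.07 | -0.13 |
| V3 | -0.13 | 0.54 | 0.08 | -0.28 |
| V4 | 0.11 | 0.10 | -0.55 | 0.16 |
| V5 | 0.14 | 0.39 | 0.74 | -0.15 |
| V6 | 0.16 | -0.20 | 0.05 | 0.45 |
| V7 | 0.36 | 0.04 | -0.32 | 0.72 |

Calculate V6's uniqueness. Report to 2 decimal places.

h² = 0.16² + (-0.20)² + 0.05² + 0.45² = 0.0256 + 0.0400 + 0.0025 + 0.2025 = 0.2706
Uniqueness u² = 1 − h² = 1 − 0.2706 = 0.7294

0.73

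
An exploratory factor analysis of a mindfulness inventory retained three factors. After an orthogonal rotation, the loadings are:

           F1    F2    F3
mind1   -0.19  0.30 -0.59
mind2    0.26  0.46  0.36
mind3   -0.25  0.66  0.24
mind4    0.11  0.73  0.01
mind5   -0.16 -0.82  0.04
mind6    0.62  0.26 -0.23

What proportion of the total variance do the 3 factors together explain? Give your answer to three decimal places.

SS loadings by factor: 0.5883, 2.0101, 0.5899; total = 3.1883.
Total variance with 6 standardized items is 6, so the solution explains 3.1883/6 = 0.5314.

0.531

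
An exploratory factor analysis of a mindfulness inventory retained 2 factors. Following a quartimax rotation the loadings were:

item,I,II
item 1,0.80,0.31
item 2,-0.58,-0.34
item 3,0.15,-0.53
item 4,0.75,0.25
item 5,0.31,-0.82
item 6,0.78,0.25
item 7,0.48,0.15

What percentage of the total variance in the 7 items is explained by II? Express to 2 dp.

18.75%

SS loadings for II = 0.31² + (-0.34)² + (-0.53)² + 0.25² + (-0.82)² + 0.25² + 0.15² = 1.3125
With 7 standardized items, total variance = 7. Proportion = 1.3125/7 = 0.1875 → 18.75%.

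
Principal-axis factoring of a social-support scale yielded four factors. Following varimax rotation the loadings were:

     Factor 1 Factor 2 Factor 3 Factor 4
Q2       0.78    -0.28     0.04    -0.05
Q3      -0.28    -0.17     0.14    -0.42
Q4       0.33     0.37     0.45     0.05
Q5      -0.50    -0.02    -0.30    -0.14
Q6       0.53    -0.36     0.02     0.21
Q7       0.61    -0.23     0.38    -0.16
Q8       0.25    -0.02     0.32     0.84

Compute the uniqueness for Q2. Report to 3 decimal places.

0.309

h² = 0.78² + (-0.28)² + 0.04² + (-0.05)² = 0.6084 + 0.0784 + 0.0016 + 0.0025 = 0.6909
Uniqueness u² = 1 − h² = 1 − 0.6909 = 0.3091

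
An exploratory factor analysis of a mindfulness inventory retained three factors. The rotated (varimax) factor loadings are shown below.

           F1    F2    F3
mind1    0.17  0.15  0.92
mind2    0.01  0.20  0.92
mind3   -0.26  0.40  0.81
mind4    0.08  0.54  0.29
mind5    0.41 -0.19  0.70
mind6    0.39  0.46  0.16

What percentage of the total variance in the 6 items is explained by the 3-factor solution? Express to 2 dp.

Communalities: 0.8978, 0.8865, 0.8837, 0.3821, 0.6942, 0.3893; Σh² = 4.1336.
Total variance with 6 standardized items is 6, so the solution explains 4.1336/6 = 0.6889 = 68.89%.

68.89%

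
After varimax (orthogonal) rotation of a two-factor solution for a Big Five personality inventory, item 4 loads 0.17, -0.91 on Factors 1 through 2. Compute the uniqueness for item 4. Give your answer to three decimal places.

0.143

h² = 0.17² + (-0.91)² = 0.0289 + 0.8281 = 0.8570
Uniqueness u² = 1 − h² = 1 − 0.8570 = 0.1430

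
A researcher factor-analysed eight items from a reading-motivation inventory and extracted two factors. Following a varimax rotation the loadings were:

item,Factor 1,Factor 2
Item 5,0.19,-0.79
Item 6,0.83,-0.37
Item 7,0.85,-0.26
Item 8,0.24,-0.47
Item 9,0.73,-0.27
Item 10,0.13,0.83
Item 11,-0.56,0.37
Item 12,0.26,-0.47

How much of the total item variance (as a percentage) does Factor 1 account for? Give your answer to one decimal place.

SS loadings for Factor 1 = 0.19² + 0.83² + 0.85² + 0.24² + 0.73² + 0.13² + (-0.56)² + 0.26² = 2.4361
With 8 standardized items, total variance = 8. Proportion = 2.4361/8 = 0.3045 → 30.45%.

30.5%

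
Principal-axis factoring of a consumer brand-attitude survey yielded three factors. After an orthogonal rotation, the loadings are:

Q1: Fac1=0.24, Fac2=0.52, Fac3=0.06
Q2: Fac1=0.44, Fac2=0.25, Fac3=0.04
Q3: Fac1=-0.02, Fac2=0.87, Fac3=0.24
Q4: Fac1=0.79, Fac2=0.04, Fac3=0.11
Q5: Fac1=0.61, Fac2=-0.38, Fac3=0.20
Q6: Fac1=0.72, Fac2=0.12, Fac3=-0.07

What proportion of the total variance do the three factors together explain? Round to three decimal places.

Communalities: 0.3316, 0.2577, 0.8149, 0.6378, 0.5565, 0.5377; Σh² = 3.1362.
Total variance with 6 standardized items is 6, so the solution explains 3.1362/6 = 0.5227.

0.523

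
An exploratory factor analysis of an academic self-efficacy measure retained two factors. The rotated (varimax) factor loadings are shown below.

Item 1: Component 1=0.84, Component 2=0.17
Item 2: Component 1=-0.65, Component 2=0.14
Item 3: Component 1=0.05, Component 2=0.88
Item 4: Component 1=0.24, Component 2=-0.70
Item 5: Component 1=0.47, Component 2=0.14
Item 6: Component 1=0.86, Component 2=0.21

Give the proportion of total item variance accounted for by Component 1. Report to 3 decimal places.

SS loadings for Component 1 = 0.84² + (-0.65)² + 0.05² + 0.24² + 0.47² + 0.86² = 2.1487
Proportion of variance = 2.1487 / 6 = 0.3581.

0.358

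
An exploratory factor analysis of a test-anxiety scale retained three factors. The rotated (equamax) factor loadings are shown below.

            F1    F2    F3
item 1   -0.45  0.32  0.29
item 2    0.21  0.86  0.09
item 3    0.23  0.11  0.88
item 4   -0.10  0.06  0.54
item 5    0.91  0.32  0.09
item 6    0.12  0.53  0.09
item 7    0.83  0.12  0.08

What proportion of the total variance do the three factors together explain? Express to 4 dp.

SS loadings by factor: 1.8409, 1.2554, 1.1808; total = 4.2771.
Total variance with 7 standardized items is 7, so the solution explains 4.2771/7 = 0.6110.

0.6110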